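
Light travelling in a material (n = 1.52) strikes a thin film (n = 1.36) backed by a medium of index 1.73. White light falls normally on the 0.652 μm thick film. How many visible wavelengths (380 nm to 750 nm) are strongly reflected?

Top surface (1.52 → 1.36): reflection off a lower-index medium gives no phase shift.
Ray reflecting at the bottom interface goes from n = 1.36 toward n = 1.73: a half-wave phase shift.
Exactly one π shift → a net half-wave offset.
So the condition for constructive reflection is 2 n t = (m + ½) λ.
λ = 2 n t / (m + ½) = 1773 / (m + ½) nm.
m=1: 1182 nm (IR); m=2: 709 nm (visible); m=3: 507 nm (visible); m=4: 394 nm (visible); m=5: 322 nm (UV).

3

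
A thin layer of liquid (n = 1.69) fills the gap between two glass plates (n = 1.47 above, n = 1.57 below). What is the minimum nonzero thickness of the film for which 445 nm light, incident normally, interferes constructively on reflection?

Top surface (1.47 → 1.69): reflection off a higher-index medium gives a half-wave phase shift.
Ray reflecting at the bottom interface goes from n = 1.69 toward n = 1.57: no phase shift.
The two reflections differ by half a wavelength.
For bright reflection here: 2 n t = (m + ½) λ.
Minimum at m = 0: t = λ / (4 n) = 445 / (4 × 1.69) = 65.8 nm.

65.8 nm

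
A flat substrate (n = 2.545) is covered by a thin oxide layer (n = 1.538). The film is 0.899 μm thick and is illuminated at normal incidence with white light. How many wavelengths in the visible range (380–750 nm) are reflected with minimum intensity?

3

Ray reflecting at the top interface goes from n = 1.0 toward n = 1.538: a half-wave phase shift.
Ray reflecting at the bottom interface goes from n = 1.538 toward n = 2.545: a half-wave phase shift.
Zero or two π shifts → no net half-wave offset.
So the condition for destructive reflection is 2 n t = (m + ½) λ.
λ = 2 n t / (m + ½) = 2765 / (m + ½) nm.
m=3: 790 nm (IR); m=4: 615 nm (visible); m=5: 503 nm (visible); m=6: 425 nm (visible); m=7: 369 nm (UV).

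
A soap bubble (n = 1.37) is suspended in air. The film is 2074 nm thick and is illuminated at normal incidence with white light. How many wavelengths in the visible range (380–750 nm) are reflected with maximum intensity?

7

Ray reflecting at the top interface goes from n = 1.0 toward n = 1.37: a half-wave phase shift.
At the lower boundary (n = 1.37 to n = 1.0) the reflected ray undergoes no phase shift.
The two reflections differ by half a wavelength.
With one net inversion, constructive interference in reflection requires 2 n t = (m + ½) λ.
λ = 2 n t / (m + ½) = 5683 / (m + ½) nm.
m=7: 758 nm (IR); m=8: 669 nm (visible); m=9: 598 nm (visible); m=10: 541 nm (visible); m=11: 494 nm (visible); m=12: 455 nm (visible); m=13: 421 nm (visible); m=14: 392 nm (visible); m=15: 367 nm (UV).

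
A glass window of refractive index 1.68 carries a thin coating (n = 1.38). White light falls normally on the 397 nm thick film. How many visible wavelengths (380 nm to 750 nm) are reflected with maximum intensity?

1

Top surface (1.0 → 1.38): reflection off a higher-index medium gives a half-wave phase shift.
At the lower boundary (n = 1.38 to n = 1.68) the reflected ray undergoes a half-wave phase shift.
Zero or two π shifts → no net half-wave offset.
With no net inversion, constructive interference in reflection requires 2 n t = m λ.
λ = 2 n t / m = 1096 / m nm.
m=1: 1096 nm (IR); m=2: 548 nm (visible); m=3: 365 nm (UV).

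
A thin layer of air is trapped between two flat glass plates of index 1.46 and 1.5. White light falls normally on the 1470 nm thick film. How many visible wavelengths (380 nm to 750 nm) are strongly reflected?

4

Ray reflecting at the top interface goes from n = 1.46 toward n = 1.0: no phase shift.
Ray reflecting at the bottom interface goes from n = 1.0 toward n = 1.5: a half-wave phase shift.
Exactly one π shift → a net half-wave offset.
So the condition for constructive reflection is 2 n t = (m + ½) λ.
λ = 2 n t / (m + ½) = 2940 / (m + ½) nm.
m=3: 840 nm (IR); m=4: 653 nm (visible); m=5: 535 nm (visible); m=6: 452 nm (visible); m=7: 392 nm (visible); m=8: 346 nm (UV).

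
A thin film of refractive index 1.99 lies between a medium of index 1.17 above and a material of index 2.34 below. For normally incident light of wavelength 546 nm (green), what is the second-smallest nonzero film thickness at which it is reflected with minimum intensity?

206 nm

Ray reflecting at the top interface goes from n = 1.17 toward n = 1.99: a half-wave phase shift.
At the lower boundary (n = 1.99 to n = 2.34) the reflected ray undergoes a half-wave phase shift.
Net: no relative phase inversion (both shifts match).
With no net inversion, destructive interference in reflection requires 2 n t = (m + ½) λ.
The second-smallest nonzero thickness corresponds to m = 1: t = (m + ½) λ / (2 n) = 1.50 × 546 / (2 × 1.99) = 206 nm.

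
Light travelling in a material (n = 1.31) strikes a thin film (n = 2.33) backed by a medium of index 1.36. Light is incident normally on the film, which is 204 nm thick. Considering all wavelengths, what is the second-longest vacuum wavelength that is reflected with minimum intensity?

Top surface (1.31 → 2.33): reflection off a higher-index medium gives a half-wave phase shift.
Ray reflecting at the bottom interface goes from n = 2.33 toward n = 1.36: no phase shift.
The two reflections differ by half a wavelength.
So the condition for destructive reflection is 2 n t = m λ.
λ = 2 n t / m. The second-longest wavelength is m = 2: λ = 2 × 2.33 × 204 / 2.00 = 475 nm.

475 nm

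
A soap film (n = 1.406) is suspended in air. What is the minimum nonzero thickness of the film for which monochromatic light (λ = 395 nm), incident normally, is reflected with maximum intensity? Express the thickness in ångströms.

702 Å

Ray reflecting at the top interface goes from n = 1.0 toward n = 1.406: a half-wave phase shift.
At the lower boundary (n = 1.406 to n = 1.0) the reflected ray undergoes no phase shift.
Net: one phase inversion between the two reflected rays.
So the condition for constructive reflection is 2 n t = (m + ½) λ.
Minimum at m = 0: t = λ / (4 n) = 395 / (4 × 1.406) = 70.2 nm.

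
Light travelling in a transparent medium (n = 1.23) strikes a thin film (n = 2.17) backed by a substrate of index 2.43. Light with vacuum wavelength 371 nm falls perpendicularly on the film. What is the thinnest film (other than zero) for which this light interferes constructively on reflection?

85.5 nm

At the upper boundary (n = 1.23 to n = 2.17) the reflected ray undergoes a half-wave phase shift.
Ray reflecting at the bottom interface goes from n = 2.17 toward n = 2.43: a half-wave phase shift.
Net: no relative phase inversion (both shifts match).
So the condition for constructive reflection is 2 n t = m λ.
Minimum nonzero at m = 1: t = λ / (2 n) = 371 / (2 × 2.17) = 85.5 nm.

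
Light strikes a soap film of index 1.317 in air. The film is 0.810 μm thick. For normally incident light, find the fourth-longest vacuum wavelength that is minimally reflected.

At the upper boundary (n = 1.0 to n = 1.317) the reflected ray undergoes a half-wave phase shift.
Ray reflecting at the bottom interface goes from n = 1.317 toward n = 1.0: no phase shift.
The two reflections differ by half a wavelength.
So the condition for destructive reflection is 2 n t = m λ.
λ = 2 n t / m. The fourth-longest wavelength is m = 4: λ = 2 × 1.317 × 810 / 4.00 = 533 nm.

533 nm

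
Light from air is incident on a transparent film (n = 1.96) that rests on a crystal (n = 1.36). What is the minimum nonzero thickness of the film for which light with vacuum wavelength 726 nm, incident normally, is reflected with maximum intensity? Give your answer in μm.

0.0926 μm

Ray reflecting at the top interface goes from n = 1.0 toward n = 1.96: a half-wave phase shift.
At the lower boundary (n = 1.96 to n = 1.36) the reflected ray undergoes no phase shift.
The two reflections differ by half a wavelength.
With one net inversion, constructive interference in reflection requires 2 n t = (m + ½) λ.
Minimum at m = 0: t = λ / (4 n) = 726 / (4 × 1.96) = 92.6 nm.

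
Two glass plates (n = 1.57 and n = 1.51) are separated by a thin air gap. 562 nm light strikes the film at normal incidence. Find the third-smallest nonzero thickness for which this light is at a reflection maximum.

703 nm

Top surface (1.57 → 1.0): reflection off a lower-index medium gives no phase shift.
Bottom surface (1.0 → 1.51): reflection off a higher-index medium gives a half-wave phase shift.
The two reflections differ by half a wavelength.
So the condition for constructive reflection is 2 n t = (m + ½) λ.
The third-smallest nonzero thickness corresponds to m = 2: t = (m + ½) λ / (2 n) = 2.50 × 562 / (2 × 1.0) = 703 nm.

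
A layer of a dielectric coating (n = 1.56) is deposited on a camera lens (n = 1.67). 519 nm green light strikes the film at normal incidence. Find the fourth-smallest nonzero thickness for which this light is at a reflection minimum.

582 nm

Ray reflecting at the top interface goes from n = 1.0 toward n = 1.56: a half-wave phase shift.
Bottom surface (1.56 → 1.67): reflection off a higher-index medium gives a half-wave phase shift.
Net: no relative phase inversion (both shifts match).
For dark reflection here: 2 n t = (m + ½) λ.
The fourth-smallest nonzero thickness corresponds to m = 3: t = (m + ½) λ / (2 n) = 3.50 × 519 / (2 × 1.56) = 582 nm.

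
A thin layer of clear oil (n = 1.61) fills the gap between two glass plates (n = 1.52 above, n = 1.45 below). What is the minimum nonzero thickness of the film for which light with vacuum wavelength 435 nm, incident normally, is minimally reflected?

135 nm

Ray reflecting at the top interface goes from n = 1.52 toward n = 1.61: a half-wave phase shift.
Bottom surface (1.61 → 1.45): reflection off a lower-index medium gives no phase shift.
Exactly one π shift → a net half-wave offset.
With one net inversion, destructive interference in reflection requires 2 n t = m λ.
Minimum nonzero at m = 1: t = λ / (2 n) = 435 / (2 × 1.61) = 135 nm.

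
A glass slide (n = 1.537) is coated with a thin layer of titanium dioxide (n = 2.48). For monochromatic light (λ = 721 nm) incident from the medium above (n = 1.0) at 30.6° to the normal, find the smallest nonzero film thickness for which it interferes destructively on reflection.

149 nm

Top surface (1.0 → 2.48): reflection off a higher-index medium gives a half-wave phase shift.
Ray reflecting at the bottom interface goes from n = 2.48 toward n = 1.537: no phase shift.
Net: one phase inversion between the two reflected rays.
With one net inversion, destructive interference in reflection requires 2 n t cos θ_r = m λ.
Snell's law: 1.0 sin 30.6° = 2.48 sin θ_r → sin θ_r = 0.205, cos θ_r = 0.979.
Minimum nonzero at m = 1: t = λ / (2 n cos θ_r) = 721 / (2 × 2.48 × 0.979) = 149 nm.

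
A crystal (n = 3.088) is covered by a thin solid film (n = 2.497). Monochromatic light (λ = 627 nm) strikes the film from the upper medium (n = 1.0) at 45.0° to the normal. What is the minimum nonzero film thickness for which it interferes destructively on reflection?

At the upper boundary (n = 1.0 to n = 2.497) the reflected ray undergoes a half-wave phase shift.
At the lower boundary (n = 2.497 to n = 3.088) the reflected ray undergoes a half-wave phase shift.
The two reflections carry the same phase change, so no net offset.
With no net inversion, destructive interference in reflection requires 2 n t cos θ_r = (m + ½) λ.
Snell's law: 1.0 sin 45.0° = 2.497 sin θ_r → sin θ_r = 0.283, cos θ_r = 0.959.
Minimum at m = 0: t = λ / (4 n cos θ_r) = 627 / (4 × 2.497 × 0.959) = 65.5 nm.

65.5 nm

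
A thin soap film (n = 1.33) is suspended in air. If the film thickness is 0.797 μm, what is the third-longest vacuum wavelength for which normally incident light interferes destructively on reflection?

Top surface (1.0 → 1.33): reflection off a higher-index medium gives a half-wave phase shift.
At the lower boundary (n = 1.33 to n = 1.0) the reflected ray undergoes no phase shift.
Net: one phase inversion between the two reflected rays.
For dark reflection here: 2 n t = m λ.
λ = 2 n t / m. The third-longest wavelength is m = 3: λ = 2 × 1.33 × 797 / 3.00 = 707 nm.

707 nm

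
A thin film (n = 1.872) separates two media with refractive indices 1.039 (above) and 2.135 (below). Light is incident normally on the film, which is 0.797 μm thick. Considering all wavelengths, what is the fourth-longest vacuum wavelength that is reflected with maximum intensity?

Top surface (1.039 → 1.872): reflection off a higher-index medium gives a half-wave phase shift.
Bottom surface (1.872 → 2.135): reflection off a higher-index medium gives a half-wave phase shift.
The two reflections carry the same phase change, so no net offset.
For bright reflection here: 2 n t = m λ.
λ = 2 n t / m. The fourth-longest wavelength is m = 4: λ = 2 × 1.872 × 797 / 4.00 = 746 nm.

746 nm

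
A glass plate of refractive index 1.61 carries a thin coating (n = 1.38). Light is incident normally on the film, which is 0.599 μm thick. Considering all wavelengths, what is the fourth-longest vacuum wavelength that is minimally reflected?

472 nm

At the upper boundary (n = 1.0 to n = 1.38) the reflected ray undergoes a half-wave phase shift.
At the lower boundary (n = 1.38 to n = 1.61) the reflected ray undergoes a half-wave phase shift.
Zero or two π shifts → no net half-wave offset.
So the condition for destructive reflection is 2 n t = (m + ½) λ.
λ = 2 n t / (m + ½). The fourth-longest wavelength is m = 3: λ = 2 × 1.38 × 599 / 3.50 = 472 nm.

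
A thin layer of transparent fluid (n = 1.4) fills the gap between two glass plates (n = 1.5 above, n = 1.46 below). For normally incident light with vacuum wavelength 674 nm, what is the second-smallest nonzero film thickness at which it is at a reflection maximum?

361 nm

Ray reflecting at the top interface goes from n = 1.5 toward n = 1.4: no phase shift.
At the lower boundary (n = 1.4 to n = 1.46) the reflected ray undergoes a half-wave phase shift.
Net: one phase inversion between the two reflected rays.
So the condition for constructive reflection is 2 n t = (m + ½) λ.
The second-smallest nonzero thickness corresponds to m = 1: t = (m + ½) λ / (2 n) = 1.50 × 674 / (2 × 1.4) = 361 nm.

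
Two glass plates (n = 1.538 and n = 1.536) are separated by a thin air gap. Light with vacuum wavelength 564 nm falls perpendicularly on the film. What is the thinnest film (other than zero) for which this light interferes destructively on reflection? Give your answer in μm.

0.282 μm

Top surface (1.538 → 1.0): reflection off a lower-index medium gives no phase shift.
Bottom surface (1.0 → 1.536): reflection off a higher-index medium gives a half-wave phase shift.
The two reflections differ by half a wavelength.
So the condition for destructive reflection is 2 n t = m λ.
Minimum nonzero at m = 1: t = λ / (2 n) = 564 / (2 × 1.0) = 282 nm.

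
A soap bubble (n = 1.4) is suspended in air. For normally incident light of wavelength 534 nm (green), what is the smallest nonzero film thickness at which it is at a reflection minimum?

Ray reflecting at the top interface goes from n = 1.0 toward n = 1.4: a half-wave phase shift.
At the lower boundary (n = 1.4 to n = 1.0) the reflected ray undergoes no phase shift.
Exactly one π shift → a net half-wave offset.
So the condition for destructive reflection is 2 n t = m λ.
The smallest nonzero thickness corresponds to m = 1: t = m λ / (2 n) = 1.00 × 534 / (2 × 1.4) = 191 nm.

191 nm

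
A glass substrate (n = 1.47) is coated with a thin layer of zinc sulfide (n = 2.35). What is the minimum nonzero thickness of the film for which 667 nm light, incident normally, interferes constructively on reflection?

71.0 nm

At the upper boundary (n = 1.0 to n = 2.35) the reflected ray undergoes a half-wave phase shift.
Bottom surface (2.35 → 1.47): reflection off a lower-index medium gives no phase shift.
Net: one phase inversion between the two reflected rays.
With one net inversion, constructive interference in reflection requires 2 n t = (m + ½) λ.
Minimum at m = 0: t = λ / (4 n) = 667 / (4 × 2.35) = 71.0 nm.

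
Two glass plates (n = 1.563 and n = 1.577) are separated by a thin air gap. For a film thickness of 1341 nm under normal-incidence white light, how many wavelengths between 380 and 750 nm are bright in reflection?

Ray reflecting at the top interface goes from n = 1.563 toward n = 1.0: no phase shift.
Bottom surface (1.0 → 1.577): reflection off a higher-index medium gives a half-wave phase shift.
Exactly one π shift → a net half-wave offset.
So the condition for constructive reflection is 2 n t = (m + ½) λ.
λ = 2 n t / (m + ½) = 2682 / (m + ½) nm.
m=3: 766 nm (IR); m=4: 596 nm (visible); m=5: 488 nm (visible); m=6: 413 nm (visible); m=7: 358 nm (UV).

3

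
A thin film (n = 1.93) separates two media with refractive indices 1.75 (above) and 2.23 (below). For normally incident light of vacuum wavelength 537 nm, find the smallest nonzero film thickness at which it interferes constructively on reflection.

At the upper boundary (n = 1.75 to n = 1.93) the reflected ray undergoes a half-wave phase shift.
Bottom surface (1.93 → 2.23): reflection off a higher-index medium gives a half-wave phase shift.
Net: no relative phase inversion (both shifts match).
For bright reflection here: 2 n t = m λ.
Minimum nonzero at m = 1: t = λ / (2 n) = 537 / (2 × 1.93) = 139 nm.

139 nm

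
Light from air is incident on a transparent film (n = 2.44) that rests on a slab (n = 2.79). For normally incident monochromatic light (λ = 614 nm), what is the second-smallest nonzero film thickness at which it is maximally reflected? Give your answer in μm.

0.252 μm

Ray reflecting at the top interface goes from n = 1.0 toward n = 2.44: a half-wave phase shift.
Bottom surface (2.44 → 2.79): reflection off a higher-index medium gives a half-wave phase shift.
Net: no relative phase inversion (both shifts match).
With no net inversion, constructive interference in reflection requires 2 n t = m λ.
The second-smallest nonzero thickness corresponds to m = 2: t = m λ / (2 n) = 2.00 × 614 / (2 × 2.44) = 252 nm.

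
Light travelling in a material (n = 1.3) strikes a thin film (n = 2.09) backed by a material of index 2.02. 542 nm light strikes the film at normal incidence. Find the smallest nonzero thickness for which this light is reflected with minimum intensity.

130 nm

Ray reflecting at the top interface goes from n = 1.3 toward n = 2.09: a half-wave phase shift.
Bottom surface (2.09 → 2.02): reflection off a lower-index medium gives no phase shift.
The two reflections differ by half a wavelength.
With one net inversion, destructive interference in reflection requires 2 n t = m λ.
The smallest nonzero thickness corresponds to m = 1: t = m λ / (2 n) = 1.00 × 542 / (2 × 2.09) = 130 nm.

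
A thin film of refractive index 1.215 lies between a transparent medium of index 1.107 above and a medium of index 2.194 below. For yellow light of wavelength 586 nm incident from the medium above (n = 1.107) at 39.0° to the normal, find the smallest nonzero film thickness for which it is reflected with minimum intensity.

Top surface (1.107 → 1.215): reflection off a higher-index medium gives a half-wave phase shift.
Bottom surface (1.215 → 2.194): reflection off a higher-index medium gives a half-wave phase shift.
Net: no relative phase inversion (both shifts match).
So the condition for destructive reflection is 2 n t cos θ_r = (m + ½) λ.
Snell's law: 1.107 sin 39.0° = 1.215 sin θ_r → sin θ_r = 0.573, cos θ_r = 0.819.
Minimum at m = 0: t = λ / (4 n cos θ_r) = 586 / (4 × 1.215 × 0.819) = 147 nm.

147 nm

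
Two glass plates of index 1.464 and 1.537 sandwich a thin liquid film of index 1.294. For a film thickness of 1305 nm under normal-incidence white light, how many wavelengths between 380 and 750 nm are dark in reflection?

At the upper boundary (n = 1.464 to n = 1.294) the reflected ray undergoes no phase shift.
At the lower boundary (n = 1.294 to n = 1.537) the reflected ray undergoes a half-wave phase shift.
Net: one phase inversion between the two reflected rays.
So the condition for destructive reflection is 2 n t = m λ.
λ = 2 n t / m = 3377 / m nm.
m=4: 844 nm (IR); m=5: 675 nm (visible); m=6: 563 nm (visible); m=7: 482 nm (visible); m=8: 422 nm (visible); m=9: 375 nm (UV).

4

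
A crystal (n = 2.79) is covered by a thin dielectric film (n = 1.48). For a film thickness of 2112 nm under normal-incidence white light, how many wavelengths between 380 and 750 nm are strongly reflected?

8

Ray reflecting at the top interface goes from n = 1.0 toward n = 1.48: a half-wave phase shift.
Ray reflecting at the bottom interface goes from n = 1.48 toward n = 2.79: a half-wave phase shift.
Zero or two π shifts → no net half-wave offset.
For bright reflection here: 2 n t = m λ.
λ = 2 n t / m = 6252 / m nm.
m=8: 781 nm (IR); m=9: 695 nm (visible); m=10: 625 nm (visible); m=11: 568 nm (visible); m=12: 521 nm (visible); m=13: 481 nm (visible); m=14: 447 nm (visible); m=15: 417 nm (visible); m=16: 391 nm (visible); m=17: 368 nm (UV).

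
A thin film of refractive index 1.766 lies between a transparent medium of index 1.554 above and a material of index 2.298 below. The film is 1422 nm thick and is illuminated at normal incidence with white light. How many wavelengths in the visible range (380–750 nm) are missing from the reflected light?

6

Top surface (1.554 → 1.766): reflection off a higher-index medium gives a half-wave phase shift.
At the lower boundary (n = 1.766 to n = 2.298) the reflected ray undergoes a half-wave phase shift.
Net: no relative phase inversion (both shifts match).
With no net inversion, destructive interference in reflection requires 2 n t = (m + ½) λ.
λ = 2 n t / (m + ½) = 5023 / (m + ½) nm.
m=6: 773 nm (IR); m=7: 670 nm (visible); m=8: 591 nm (visible); m=9: 529 nm (visible); m=10: 478 nm (visible); m=11: 437 nm (visible); m=12: 402 nm (visible); m=13: 372 nm (UV).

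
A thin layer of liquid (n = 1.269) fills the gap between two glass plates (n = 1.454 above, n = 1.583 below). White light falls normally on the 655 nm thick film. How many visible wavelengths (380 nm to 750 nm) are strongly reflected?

Ray reflecting at the top interface goes from n = 1.454 toward n = 1.269: no phase shift.
Bottom surface (1.269 → 1.583): reflection off a higher-index medium gives a half-wave phase shift.
Exactly one π shift → a net half-wave offset.
For strong reflection here: 2 n t = (m + ½) λ.
λ = 2 n t / (m + ½) = 1662 / (m + ½) nm.
m=1: 1108 nm (IR); m=2: 665 nm (visible); m=3: 475 nm (visible); m=4: 369 nm (UV).

2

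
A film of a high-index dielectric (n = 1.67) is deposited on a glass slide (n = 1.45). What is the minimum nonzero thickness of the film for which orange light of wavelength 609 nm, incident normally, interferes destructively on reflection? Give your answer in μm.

At the upper boundary (n = 1.0 to n = 1.67) the reflected ray undergoes a half-wave phase shift.
Ray reflecting at the bottom interface goes from n = 1.67 toward n = 1.45: no phase shift.
The two reflections differ by half a wavelength.
So the condition for destructive reflection is 2 n t = m λ.
Minimum nonzero at m = 1: t = λ / (2 n) = 609 / (2 × 1.67) = 182 nm.

0.182 μm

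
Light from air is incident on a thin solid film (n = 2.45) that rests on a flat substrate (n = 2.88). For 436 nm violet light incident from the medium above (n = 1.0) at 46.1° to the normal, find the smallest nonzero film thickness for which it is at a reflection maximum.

Top surface (1.0 → 2.45): reflection off a higher-index medium gives a half-wave phase shift.
Ray reflecting at the bottom interface goes from n = 2.45 toward n = 2.88: a half-wave phase shift.
The two reflections carry the same phase change, so no net offset.
For bright reflection here: 2 n t cos θ_r = m λ.
Snell's law: 1.0 sin 46.1° = 2.45 sin θ_r → sin θ_r = 0.294, cos θ_r = 0.956.
Minimum nonzero at m = 1: t = λ / (2 n cos θ_r) = 436 / (2 × 2.45 × 0.956) = 93.1 nm.

93.1 nm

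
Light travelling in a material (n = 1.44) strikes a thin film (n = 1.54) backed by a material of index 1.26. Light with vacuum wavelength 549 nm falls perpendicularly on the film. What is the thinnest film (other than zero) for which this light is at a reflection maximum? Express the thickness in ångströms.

891 Å

Top surface (1.44 → 1.54): reflection off a higher-index medium gives a half-wave phase shift.
Bottom surface (1.54 → 1.26): reflection off a lower-index medium gives no phase shift.
The two reflections differ by half a wavelength.
For maximum reflection here: 2 n t = (m + ½) λ.
Minimum at m = 0: t = λ / (4 n) = 549 / (4 × 1.54) = 89.1 nm.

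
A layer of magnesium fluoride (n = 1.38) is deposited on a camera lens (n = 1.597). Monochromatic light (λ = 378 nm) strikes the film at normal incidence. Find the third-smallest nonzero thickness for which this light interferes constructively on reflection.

Ray reflecting at the top interface goes from n = 1.0 toward n = 1.38: a half-wave phase shift.
Bottom surface (1.38 → 1.597): reflection off a higher-index medium gives a half-wave phase shift.
The two reflections carry the same phase change, so no net offset.
So the condition for constructive reflection is 2 n t = m λ.
The third-smallest nonzero thickness corresponds to m = 3: t = m λ / (2 n) = 3.00 × 378 / (2 × 1.38) = 411 nm.

411 nm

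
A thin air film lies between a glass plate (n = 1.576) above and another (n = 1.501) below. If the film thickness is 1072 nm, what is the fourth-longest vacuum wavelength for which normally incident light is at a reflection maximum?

613 nm

Top surface (1.576 → 1.0): reflection off a lower-index medium gives no phase shift.
At the lower boundary (n = 1.0 to n = 1.501) the reflected ray undergoes a half-wave phase shift.
Exactly one π shift → a net half-wave offset.
With one net inversion, constructive interference in reflection requires 2 n t = (m + ½) λ.
λ = 2 n t / (m + ½). The fourth-longest wavelength is m = 3: λ = 2 × 1.0 × 1072 / 3.50 = 613 nm.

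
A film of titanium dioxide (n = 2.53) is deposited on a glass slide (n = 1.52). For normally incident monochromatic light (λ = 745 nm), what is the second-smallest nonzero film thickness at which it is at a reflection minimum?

Top surface (1.0 → 2.53): reflection off a higher-index medium gives a half-wave phase shift.
Bottom surface (2.53 → 1.52): reflection off a lower-index medium gives no phase shift.
Net: one phase inversion between the two reflected rays.
For dark reflection here: 2 n t = m λ.
The second-smallest nonzero thickness corresponds to m = 2: t = m λ / (2 n) = 2.00 × 745 / (2 × 2.53) = 294 nm.

294 nm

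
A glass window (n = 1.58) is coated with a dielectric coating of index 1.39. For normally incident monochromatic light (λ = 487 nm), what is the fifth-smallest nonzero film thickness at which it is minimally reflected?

788 nm

Ray reflecting at the top interface goes from n = 1.0 toward n = 1.39: a half-wave phase shift.
Bottom surface (1.39 → 1.58): reflection off a higher-index medium gives a half-wave phase shift.
Net: no relative phase inversion (both shifts match).
So the condition for destructive reflection is 2 n t = (m + ½) λ.
The fifth-smallest nonzero thickness corresponds to m = 4: t = (m + ½) λ / (2 n) = 4.50 × 487 / (2 × 1.39) = 788 nm.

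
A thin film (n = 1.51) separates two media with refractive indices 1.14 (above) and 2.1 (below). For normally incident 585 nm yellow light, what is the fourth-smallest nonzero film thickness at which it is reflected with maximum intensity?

775 nm

Ray reflecting at the top interface goes from n = 1.14 toward n = 1.51: a half-wave phase shift.
Ray reflecting at the bottom interface goes from n = 1.51 toward n = 2.1: a half-wave phase shift.
Net: no relative phase inversion (both shifts match).
With no net inversion, constructive interference in reflection requires 2 n t = m λ.
The fourth-smallest nonzero thickness corresponds to m = 4: t = m λ / (2 n) = 4.00 × 585 / (2 × 1.51) = 775 nm.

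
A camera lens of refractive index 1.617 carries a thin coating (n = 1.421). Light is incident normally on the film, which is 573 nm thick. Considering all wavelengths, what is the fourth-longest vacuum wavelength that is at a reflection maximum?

407 nm

Ray reflecting at the top interface goes from n = 1.0 toward n = 1.421: a half-wave phase shift.
At the lower boundary (n = 1.421 to n = 1.617) the reflected ray undergoes a half-wave phase shift.
Net: no relative phase inversion (both shifts match).
For bright reflection here: 2 n t = m λ.
λ = 2 n t / m. The fourth-longest wavelength is m = 4: λ = 2 × 1.421 × 573 / 4.00 = 407 nm.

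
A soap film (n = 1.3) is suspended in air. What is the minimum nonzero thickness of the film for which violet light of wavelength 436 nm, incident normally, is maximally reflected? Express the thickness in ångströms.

838 Å

Top surface (1.0 → 1.3): reflection off a higher-index medium gives a half-wave phase shift.
At the lower boundary (n = 1.3 to n = 1.0) the reflected ray undergoes no phase shift.
The two reflections differ by half a wavelength.
So the condition for constructive reflection is 2 n t = (m + ½) λ.
Minimum at m = 0: t = λ / (4 n) = 436 / (4 × 1.3) = 83.8 nm.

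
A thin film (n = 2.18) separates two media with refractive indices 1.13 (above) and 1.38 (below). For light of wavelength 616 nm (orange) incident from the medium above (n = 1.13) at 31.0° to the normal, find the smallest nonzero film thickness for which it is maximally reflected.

Top surface (1.13 → 2.18): reflection off a higher-index medium gives a half-wave phase shift.
At the lower boundary (n = 2.18 to n = 1.38) the reflected ray undergoes no phase shift.
Net: one phase inversion between the two reflected rays.
For strong reflection here: 2 n t cos θ_r = (m + ½) λ.
Snell's law: 1.13 sin 31.0° = 2.18 sin θ_r → sin θ_r = 0.267, cos θ_r = 0.964.
Minimum at m = 0: t = λ / (4 n cos θ_r) = 616 / (4 × 2.18 × 0.964) = 73.3 nm.

73.3 nm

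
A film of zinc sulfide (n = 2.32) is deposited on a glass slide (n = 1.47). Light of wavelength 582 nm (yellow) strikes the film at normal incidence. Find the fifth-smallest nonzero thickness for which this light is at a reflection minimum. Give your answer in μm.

At the upper boundary (n = 1.0 to n = 2.32) the reflected ray undergoes a half-wave phase shift.
Bottom surface (2.32 → 1.47): reflection off a lower-index medium gives no phase shift.
Exactly one π shift → a net half-wave offset.
For dark reflection here: 2 n t = m λ.
The fifth-smallest nonzero thickness corresponds to m = 5: t = m λ / (2 n) = 5.00 × 582 / (2 × 2.32) = 627 nm.

0.627 μm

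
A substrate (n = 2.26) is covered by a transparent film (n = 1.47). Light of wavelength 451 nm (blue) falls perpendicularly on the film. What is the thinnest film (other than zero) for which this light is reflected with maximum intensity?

153 nm

At the upper boundary (n = 1.0 to n = 1.47) the reflected ray undergoes a half-wave phase shift.
Bottom surface (1.47 → 2.26): reflection off a higher-index medium gives a half-wave phase shift.
The two reflections carry the same phase change, so no net offset.
So the condition for constructive reflection is 2 n t = m λ.
Minimum nonzero at m = 1: t = λ / (2 n) = 451 / (2 × 1.47) = 153 nm.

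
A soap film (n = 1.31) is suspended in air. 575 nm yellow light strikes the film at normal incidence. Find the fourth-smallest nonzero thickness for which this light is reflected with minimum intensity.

Top surface (1.0 → 1.31): reflection off a higher-index medium gives a half-wave phase shift.
Ray reflecting at the bottom interface goes from n = 1.31 toward n = 1.0: no phase shift.
Net: one phase inversion between the two reflected rays.
So the condition for destructive reflection is 2 n t = m λ.
The fourth-smallest nonzero thickness corresponds to m = 4: t = m λ / (2 n) = 4.00 × 575 / (2 × 1.31) = 878 nm.

878 nm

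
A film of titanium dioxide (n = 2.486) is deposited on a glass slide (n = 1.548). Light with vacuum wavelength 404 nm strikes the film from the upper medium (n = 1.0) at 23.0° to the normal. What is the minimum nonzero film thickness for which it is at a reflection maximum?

Top surface (1.0 → 2.486): reflection off a higher-index medium gives a half-wave phase shift.
Ray reflecting at the bottom interface goes from n = 2.486 toward n = 1.548: no phase shift.
Net: one phase inversion between the two reflected rays.
With one net inversion, constructive interference in reflection requires 2 n t cos θ_r = (m + ½) λ.
Snell's law: 1.0 sin 23.0° = 2.486 sin θ_r → sin θ_r = 0.157, cos θ_r = 0.988.
Minimum at m = 0: t = λ / (4 n cos θ_r) = 404 / (4 × 2.486 × 0.988) = 41.1 nm.

41.1 nm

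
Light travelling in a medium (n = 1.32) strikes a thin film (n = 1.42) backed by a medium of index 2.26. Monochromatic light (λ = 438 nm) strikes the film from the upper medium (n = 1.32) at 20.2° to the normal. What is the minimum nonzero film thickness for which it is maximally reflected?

Ray reflecting at the top interface goes from n = 1.32 toward n = 1.42: a half-wave phase shift.
At the lower boundary (n = 1.42 to n = 2.26) the reflected ray undergoes a half-wave phase shift.
Net: no relative phase inversion (both shifts match).
For maximum reflection here: 2 n t cos θ_r = m λ.
Snell's law: 1.32 sin 20.2° = 1.42 sin θ_r → sin θ_r = 0.321, cos θ_r = 0.947.
Minimum nonzero at m = 1: t = λ / (2 n cos θ_r) = 438 / (2 × 1.42 × 0.947) = 163 nm.

163 nm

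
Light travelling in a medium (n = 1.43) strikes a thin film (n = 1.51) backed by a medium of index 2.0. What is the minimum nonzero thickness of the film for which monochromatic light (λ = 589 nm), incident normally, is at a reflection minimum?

Ray reflecting at the top interface goes from n = 1.43 toward n = 1.51: a half-wave phase shift.
At the lower boundary (n = 1.51 to n = 2.0) the reflected ray undergoes a half-wave phase shift.
The two reflections carry the same phase change, so no net offset.
With no net inversion, destructive interference in reflection requires 2 n t = (m + ½) λ.
Minimum at m = 0: t = λ / (4 n) = 589 / (4 × 1.51) = 97.5 nm.

97.5 nm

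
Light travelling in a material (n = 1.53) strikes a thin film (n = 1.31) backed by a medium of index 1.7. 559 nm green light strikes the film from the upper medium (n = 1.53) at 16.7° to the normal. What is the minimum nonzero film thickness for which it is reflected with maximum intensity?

113 nm

Ray reflecting at the top interface goes from n = 1.53 toward n = 1.31: no phase shift.
At the lower boundary (n = 1.31 to n = 1.7) the reflected ray undergoes a half-wave phase shift.
The two reflections differ by half a wavelength.
With one net inversion, constructive interference in reflection requires 2 n t cos θ_r = (m + ½) λ.
Snell's law: 1.53 sin 16.7° = 1.31 sin θ_r → sin θ_r = 0.336, cos θ_r = 0.942.
Minimum at m = 0: t = λ / (4 n cos θ_r) = 559 / (4 × 1.31 × 0.942) = 113 nm.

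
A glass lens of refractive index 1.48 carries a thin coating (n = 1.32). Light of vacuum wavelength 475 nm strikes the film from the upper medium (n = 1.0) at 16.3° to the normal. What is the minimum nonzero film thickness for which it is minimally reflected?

At the upper boundary (n = 1.0 to n = 1.32) the reflected ray undergoes a half-wave phase shift.
Bottom surface (1.32 → 1.48): reflection off a higher-index medium gives a half-wave phase shift.
Net: no relative phase inversion (both shifts match).
For weak reflection here: 2 n t cos θ_r = (m + ½) λ.
Snell's law: 1.0 sin 16.3° = 1.32 sin θ_r → sin θ_r = 0.213, cos θ_r = 0.977.
Minimum at m = 0: t = λ / (4 n cos θ_r) = 475 / (4 × 1.32 × 0.977) = 92.1 nm.

92.1 nm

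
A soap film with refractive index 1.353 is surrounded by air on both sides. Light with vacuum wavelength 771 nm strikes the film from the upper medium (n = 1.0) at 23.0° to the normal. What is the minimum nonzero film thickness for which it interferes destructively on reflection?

298 nm

Top surface (1.0 → 1.353): reflection off a higher-index medium gives a half-wave phase shift.
At the lower boundary (n = 1.353 to n = 1.0) the reflected ray undergoes no phase shift.
The two reflections differ by half a wavelength.
For minimum reflection here: 2 n t cos θ_r = m λ.
Snell's law: 1.0 sin 23.0° = 1.353 sin θ_r → sin θ_r = 0.289, cos θ_r = 0.957.
Minimum nonzero at m = 1: t = λ / (2 n cos θ_r) = 771 / (2 × 1.353 × 0.957) = 298 nm.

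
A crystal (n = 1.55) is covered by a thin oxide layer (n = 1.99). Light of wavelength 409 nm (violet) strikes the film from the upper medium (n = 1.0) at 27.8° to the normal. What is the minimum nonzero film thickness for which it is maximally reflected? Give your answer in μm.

Top surface (1.0 → 1.99): reflection off a higher-index medium gives a half-wave phase shift.
At the lower boundary (n = 1.99 to n = 1.55) the reflected ray undergoes no phase shift.
The two reflections differ by half a wavelength.
With one net inversion, constructive interference in reflection requires 2 n t cos θ_r = (m + ½) λ.
Snell's law: 1.0 sin 27.8° = 1.99 sin θ_r → sin θ_r = 0.234, cos θ_r = 0.972.
Minimum at m = 0: t = λ / (4 n cos θ_r) = 409 / (4 × 1.99 × 0.972) = 52.9 nm.

0.0529 μm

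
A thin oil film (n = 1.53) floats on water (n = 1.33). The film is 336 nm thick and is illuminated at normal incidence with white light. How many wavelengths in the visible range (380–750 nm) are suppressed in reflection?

1

Top surface (1.0 → 1.53): reflection off a higher-index medium gives a half-wave phase shift.
At the lower boundary (n = 1.53 to n = 1.33) the reflected ray undergoes no phase shift.
The two reflections differ by half a wavelength.
For minimum reflection here: 2 n t = m λ.
λ = 2 n t / m = 1028 / m nm.
m=1: 1028 nm (IR); m=2: 514 nm (visible); m=3: 343 nm (UV).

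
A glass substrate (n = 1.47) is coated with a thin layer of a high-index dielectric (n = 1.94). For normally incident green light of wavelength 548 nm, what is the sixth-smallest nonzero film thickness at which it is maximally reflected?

Top surface (1.0 → 1.94): reflection off a higher-index medium gives a half-wave phase shift.
At the lower boundary (n = 1.94 to n = 1.47) the reflected ray undergoes no phase shift.
Exactly one π shift → a net half-wave offset.
So the condition for constructive reflection is 2 n t = (m + ½) λ.
The sixth-smallest nonzero thickness corresponds to m = 5: t = (m + ½) λ / (2 n) = 5.50 × 548 / (2 × 1.94) = 777 nm.

777 nm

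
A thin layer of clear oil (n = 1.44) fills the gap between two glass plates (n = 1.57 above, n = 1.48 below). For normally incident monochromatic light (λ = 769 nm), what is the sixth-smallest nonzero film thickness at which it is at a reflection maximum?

1469 nm

Ray reflecting at the top interface goes from n = 1.57 toward n = 1.44: no phase shift.
Ray reflecting at the bottom interface goes from n = 1.44 toward n = 1.48: a half-wave phase shift.
Net: one phase inversion between the two reflected rays.
With one net inversion, constructive interference in reflection requires 2 n t = (m + ½) λ.
The sixth-smallest nonzero thickness corresponds to m = 5: t = (m + ½) λ / (2 n) = 5.50 × 769 / (2 × 1.44) = 1469 nm.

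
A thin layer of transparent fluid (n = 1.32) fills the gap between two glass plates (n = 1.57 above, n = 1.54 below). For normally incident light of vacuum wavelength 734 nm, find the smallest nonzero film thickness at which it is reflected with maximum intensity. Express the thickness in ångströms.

1390 Å

Top surface (1.57 → 1.32): reflection off a lower-index medium gives no phase shift.
At the lower boundary (n = 1.32 to n = 1.54) the reflected ray undergoes a half-wave phase shift.
Exactly one π shift → a net half-wave offset.
With one net inversion, constructive interference in reflection requires 2 n t = (m + ½) λ.
Minimum at m = 0: t = λ / (4 n) = 734 / (4 × 1.32) = 139 nm.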